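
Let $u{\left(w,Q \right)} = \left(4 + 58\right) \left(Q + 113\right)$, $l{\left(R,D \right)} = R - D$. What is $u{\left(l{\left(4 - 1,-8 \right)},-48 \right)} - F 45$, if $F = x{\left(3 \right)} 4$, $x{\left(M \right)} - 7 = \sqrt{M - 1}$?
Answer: $2770 - 180 \sqrt{2} \approx 2515.4$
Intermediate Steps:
$u{\left(w,Q \right)} = 7006 + 62 Q$ ($u{\left(w,Q \right)} = 62 \left(113 + Q\right) = 7006 + 62 Q$)
$x{\left(M \right)} = 7 + \sqrt{-1 + M}$ ($x{\left(M \right)} = 7 + \sqrt{M - 1} = 7 + \sqrt{-1 + M}$)
$F = 28 + 4 \sqrt{2}$ ($F = \left(7 + \sqrt{-1 + 3}\right) 4 = \left(7 + \sqrt{2}\right) 4 = 28 + 4 \sqrt{2} \approx 33.657$)
$u{\left(l{\left(4 - 1,-8 \right)},-48 \right)} - F 45 = \left(7006 + 62 \left(-48\right)\right) - \left(28 + 4 \sqrt{2}\right) 45 = \left(7006 - 2976\right) - \left(1260 + 180 \sqrt{2}\right) = 4030 - \left(1260 + 180 \sqrt{2}\right) = 2770 - 180 \sqrt{2}$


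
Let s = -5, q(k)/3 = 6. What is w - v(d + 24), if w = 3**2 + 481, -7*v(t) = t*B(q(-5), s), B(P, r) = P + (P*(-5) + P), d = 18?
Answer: 166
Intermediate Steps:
q(k) = 18 (q(k) = 3*6 = 18)
B(P, r) = -3*P (B(P, r) = P + (-5*P + P) = P - 4*P = -3*P)
v(t) = 54*t/7 (v(t) = -t*(-3*18)/7 = -t*(-54)/7 = -(-54)*t/7 = 54*t/7)
w = 490 (w = 9 + 481 = 490)
w - v(d + 24) = 490 - 54*(18 + 24)/7 = 490 - 54*42/7 = 490 - 1*324 = 490 - 324 = 166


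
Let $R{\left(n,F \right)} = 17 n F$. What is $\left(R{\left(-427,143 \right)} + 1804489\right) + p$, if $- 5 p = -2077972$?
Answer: $\frac{5910232}{5} \approx 1.182 \cdot 10^{6}$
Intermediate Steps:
$p = \frac{2077972}{5}$ ($p = \left(- \frac{1}{5}\right) \left(-2077972\right) = \frac{2077972}{5} \approx 4.1559 \cdot 10^{5}$)
$R{\left(n,F \right)} = 17 F n$
$\left(R{\left(-427,143 \right)} + 1804489\right) + p = \left(17 \cdot 143 \left(-427\right) + 1804489\right) + \frac{2077972}{5} = \left(-1038037 + 1804489\right) + \frac{2077972}{5} = 766452 + \frac{2077972}{5} = \frac{5910232}{5}$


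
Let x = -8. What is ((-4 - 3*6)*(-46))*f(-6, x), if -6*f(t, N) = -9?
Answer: 1518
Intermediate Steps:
f(t, N) = 3/2 (f(t, N) = -1/6*(-9) = 3/2)
((-4 - 3*6)*(-46))*f(-6, x) = ((-4 - 3*6)*(-46))*(3/2) = ((-4 - 18)*(-46))*(3/2) = -22*(-46)*(3/2) = 1012*(3/2) = 1518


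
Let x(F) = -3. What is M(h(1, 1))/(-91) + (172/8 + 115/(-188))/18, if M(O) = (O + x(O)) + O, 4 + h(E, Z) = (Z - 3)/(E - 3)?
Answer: 129271/102648 ≈ 1.2594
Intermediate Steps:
h(E, Z) = -4 + (-3 + Z)/(-3 + E) (h(E, Z) = -4 + (Z - 3)/(E - 3) = -4 + (-3 + Z)/(-3 + E))
M(O) = -3 + 2*O (M(O) = (O - 3) + O = (-3 + O) + O = -3 + 2*O)
M(h(1, 1))/(-91) + (172/8 + 115/(-188))/18 = (-3 + 2*((9 + 1 - 4*1)/(-3 + 1)))/(-91) + (172/8 + 115/(-188))/18 = (-3 + 2*((9 + 1 - 4)/(-2)))*(-1/91) + (172*(⅛) + 115*(-1/188))*(1/18) = (-3 + 2*(-½*6))*(-1/91) + (43/2 - 115/188)*(1/18) = (-3 + 2*(-3))*(-1/91) + (3927/188)*(1/18) = (-3 - 6)*(-1/91) + 1309/1128 = -9*(-1/91) + 1309/1128 = 9/91 + 1309/1128 = 129271/102648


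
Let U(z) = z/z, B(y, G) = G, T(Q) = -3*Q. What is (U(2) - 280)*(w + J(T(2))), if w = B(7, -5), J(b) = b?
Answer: 3069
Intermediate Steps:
U(z) = 1
w = -5
(U(2) - 280)*(w + J(T(2))) = (1 - 280)*(-5 - 3*2) = -279*(-5 - 6) = -279*(-11) = 3069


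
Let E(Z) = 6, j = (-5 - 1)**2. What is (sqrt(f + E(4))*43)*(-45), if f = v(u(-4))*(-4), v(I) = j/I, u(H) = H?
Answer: -1935*sqrt(42) ≈ -12540.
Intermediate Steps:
j = 36 (j = (-6)**2 = 36)
v(I) = 36/I
f = 36 (f = (36/(-4))*(-4) = (36*(-1/4))*(-4) = -9*(-4) = 36)
(sqrt(f + E(4))*43)*(-45) = (sqrt(36 + 6)*43)*(-45) = (sqrt(42)*43)*(-45) = (43*sqrt(42))*(-45) = -1935*sqrt(42)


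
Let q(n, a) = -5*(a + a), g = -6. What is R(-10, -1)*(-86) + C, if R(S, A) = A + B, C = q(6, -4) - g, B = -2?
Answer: 304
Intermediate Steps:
q(n, a) = -10*a
C = 46 (C = -10*(-4) - 1*(-6) = 40 + 6 = 46)
R(S, A) = -2 + A (R(S, A) = A - 2 = -2 + A)
R(-10, -1)*(-86) + C = (-2 - 1)*(-86) + 46 = -3*(-86) + 46 = 258 + 46 = 304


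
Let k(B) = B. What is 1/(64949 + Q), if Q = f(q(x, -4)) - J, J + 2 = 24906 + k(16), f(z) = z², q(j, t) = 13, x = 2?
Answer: 1/40198 ≈ 2.4877e-5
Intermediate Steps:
J = 24920 (J = -2 + (24906 + 16) = -2 + 24922 = 24920)
Q = -24751 (Q = 13² - 1*24920 = 169 - 24920 = -24751)
1/(64949 + Q) = 1/(64949 - 24751) = 1/40198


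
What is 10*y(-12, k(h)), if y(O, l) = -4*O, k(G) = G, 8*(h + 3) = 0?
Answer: 480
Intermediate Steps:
h = -3 (h = -3 + (1/8)*0 = -3 + 0 = -3)
10*y(-12, k(h)) = 10*(-4*(-12)) = 10*48 = 480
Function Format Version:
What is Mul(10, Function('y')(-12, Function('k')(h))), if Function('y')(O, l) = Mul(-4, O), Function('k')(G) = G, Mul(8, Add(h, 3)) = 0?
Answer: 480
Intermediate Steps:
h = -3 (h = Add(-3, Mul(Rational(1, 8), 0)) = Add(-3, 0) = -3)
Mul(10, Function('y')(-12, Function('k')(h))) = Mul(10, Mul(-4, -12)) = Mul(10, 48) = 480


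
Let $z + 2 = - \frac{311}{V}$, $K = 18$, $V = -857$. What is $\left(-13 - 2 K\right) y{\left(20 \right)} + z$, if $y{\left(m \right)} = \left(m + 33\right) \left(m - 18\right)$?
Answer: $- \frac{4452661}{857} \approx -5195.6$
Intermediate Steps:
$y{\left(m \right)} = \left(-18 + m\right) \left(33 + m\right)$ ($y{\left(m \right)} = \left(33 + m\right) \left(-18 + m\right) = \left(-18 + m\right) \left(33 + m\right)$)
$z = - \frac{1403}{857}$ ($z = -2 - \frac{311}{-857} = -2 - - \frac{311}{857} = -2 + \frac{311}{857} = - \frac{1403}{857} \approx -1.6371$)
$\left(-13 - 2 K\right) y{\left(20 \right)} + z = \left(-13 - 36\right) \left(-594 + 20^{2} + 15 \cdot 20\right) - \frac{1403}{857} = \left(-13 - 36\right) \left(-594 + 400 + 300\right) - \frac{1403}{857} = \left(-49\right) 106 - \frac{1403}{857} = -5194 - \frac{1403}{857} = - \frac{4452661}{857}$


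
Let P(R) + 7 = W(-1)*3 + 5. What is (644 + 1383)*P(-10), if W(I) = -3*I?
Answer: 14189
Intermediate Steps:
P(R) = 7 (P(R) = -7 + (-3*(-1)*3 + 5) = -7 + (3*3 + 5) = -7 + (9 + 5) = -7 + 14 = 7)
(644 + 1383)*P(-10) = (644 + 1383)*7 = 2027*7 = 14189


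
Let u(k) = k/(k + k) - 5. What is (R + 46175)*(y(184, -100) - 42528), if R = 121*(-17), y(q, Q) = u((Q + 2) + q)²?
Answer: -3750713829/2 ≈ -1.8754e+9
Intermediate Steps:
u(k) = -9/2 (u(k) = k/((2*k)) - 5 = (1/(2*k))*k - 5 = ½ - 5 = -9/2)
y(q, Q) = 81/4 (y(q, Q) = (-9/2)² = 81/4)
R = -2057
(R + 46175)*(y(184, -100) - 42528) = (-2057 + 46175)*(81/4 - 42528) = 44118*(-170031/4) = -3750713829/2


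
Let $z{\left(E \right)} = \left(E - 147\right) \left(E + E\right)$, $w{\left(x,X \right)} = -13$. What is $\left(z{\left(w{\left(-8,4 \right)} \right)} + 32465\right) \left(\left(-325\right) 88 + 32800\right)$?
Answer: $153825000$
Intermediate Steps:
$z{\left(E \right)} = 2 E \left(-147 + E\right)$ ($z{\left(E \right)} = \left(-147 + E\right) 2 E = 2 E \left(-147 + E\right)$)
$\left(z{\left(w{\left(-8,4 \right)} \right)} + 32465\right) \left(\left(-325\right) 88 + 32800\right) = \left(2 \left(-13\right) \left(-147 - 13\right) + 32465\right) \left(\left(-325\right) 88 + 32800\right) = \left(2 \left(-13\right) \left(-160\right) + 32465\right) \left(-28600 + 32800\right) = \left(4160 + 32465\right) 4200 = 36625 \cdot 4200 = 153825000$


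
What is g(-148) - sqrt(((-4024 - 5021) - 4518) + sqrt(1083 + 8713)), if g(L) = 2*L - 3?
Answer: -299 - I*sqrt(13563 - 2*sqrt(2449)) ≈ -299.0 - 116.03*I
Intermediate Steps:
g(L) = -3 + 2*L
g(-148) - sqrt(((-4024 - 5021) - 4518) + sqrt(1083 + 8713)) = (-3 + 2*(-148)) - sqrt(((-4024 - 5021) - 4518) + sqrt(1083 + 8713)) = (-3 - 296) - sqrt((-9045 - 4518) + sqrt(9796)) = -299 - sqrt(-13563 + 2*sqrt(2449))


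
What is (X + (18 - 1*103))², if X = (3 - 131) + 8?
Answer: 42025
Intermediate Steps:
X = -120 (X = -128 + 8 = -120)
(X + (18 - 1*103))² = (-120 + (18 - 1*103))² = (-120 + (18 - 103))² = (-120 - 85)² = (-205)² = 42025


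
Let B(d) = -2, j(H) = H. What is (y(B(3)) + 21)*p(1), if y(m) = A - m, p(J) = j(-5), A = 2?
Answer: -125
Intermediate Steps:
p(J) = -5
y(m) = 2 - m
(y(B(3)) + 21)*p(1) = ((2 - 1*(-2)) + 21)*(-5) = ((2 + 2) + 21)*(-5) = (4 + 21)*(-5) = 25*(-5) = -125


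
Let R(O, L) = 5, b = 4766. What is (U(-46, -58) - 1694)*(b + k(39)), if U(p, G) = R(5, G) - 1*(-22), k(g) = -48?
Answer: -7864906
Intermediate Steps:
U(p, G) = 27 (U(p, G) = 5 - 1*(-22) = 5 + 22 = 27)
(U(-46, -58) - 1694)*(b + k(39)) = (27 - 1694)*(4766 - 48) = -1667*4718 = -7864906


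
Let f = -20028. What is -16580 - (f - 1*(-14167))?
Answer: -10719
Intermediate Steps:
-16580 - (f - 1*(-14167)) = -16580 - (-20028 - 1*(-14167)) = -16580 - (-20028 + 14167) = -16580 - 1*(-5861) = -16580 + 5861 = -10719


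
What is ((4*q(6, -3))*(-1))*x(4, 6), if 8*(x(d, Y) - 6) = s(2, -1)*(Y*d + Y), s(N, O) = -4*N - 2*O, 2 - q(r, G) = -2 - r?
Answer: 660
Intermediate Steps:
q(r, G) = 4 + r (q(r, G) = 2 - (-2 - r) = 2 + (2 + r) = 4 + r)
x(d, Y) = 6 - 3*Y/4 - 3*Y*d/4 (x(d, Y) = 6 + ((-4*2 - 2*(-1))*(Y*d + Y))/8 = 6 + ((-8 + 2)*(Y + Y*d))/8 = 6 + (-6*(Y + Y*d))/8 = 6 + (-6*Y - 6*Y*d)/8 = 6 + (-3*Y/4 - 3*Y*d/4) = 6 - 3*Y/4 - 3*Y*d/4)
((4*q(6, -3))*(-1))*x(4, 6) = ((4*(4 + 6))*(-1))*(6 - ¾*6 - ¾*6*4) = ((4*10)*(-1))*(6 - 9/2 - 18) = (40*(-1))*(-33/2) = -40*(-33/2) = 660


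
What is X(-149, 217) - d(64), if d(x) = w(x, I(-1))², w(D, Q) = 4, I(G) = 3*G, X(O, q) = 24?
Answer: 8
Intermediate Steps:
d(x) = 16 (d(x) = 4² = 16)
X(-149, 217) - d(64) = 24 - 1*16 = 24 - 16 = 8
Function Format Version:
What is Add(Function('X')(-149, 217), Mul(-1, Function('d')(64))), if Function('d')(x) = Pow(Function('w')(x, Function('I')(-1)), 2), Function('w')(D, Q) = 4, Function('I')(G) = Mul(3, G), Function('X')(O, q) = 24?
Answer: 8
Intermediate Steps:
Function('d')(x) = 16 (Function('d')(x) = Pow(4, 2) = 16)
Add(Function('X')(-149, 217), Mul(-1, Function('d')(64))) = Add(24, Mul(-1, 16)) = Add(24, -16) = 8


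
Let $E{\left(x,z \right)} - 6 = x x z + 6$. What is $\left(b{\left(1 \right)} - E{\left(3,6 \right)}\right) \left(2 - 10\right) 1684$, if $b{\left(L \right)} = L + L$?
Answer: $862208$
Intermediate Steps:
$E{\left(x,z \right)} = 12 + z x^{2}$ ($E{\left(x,z \right)} = 6 + \left(x x z + 6\right) = 6 + \left(x^{2} z + 6\right) = 6 + \left(z x^{2} + 6\right) = 6 + \left(6 + z x^{2}\right) = 12 + z x^{2}$)
$b{\left(L \right)} = 2 L$
$\left(b{\left(1 \right)} - E{\left(3,6 \right)}\right) \left(2 - 10\right) 1684 = \left(2 \cdot 1 - \left(12 + 6 \cdot 3^{2}\right)\right) \left(2 - 10\right) 1684 = \left(2 - \left(12 + 6 \cdot 9\right)\right) \left(-8\right) 1684 = \left(2 - \left(12 + 54\right)\right) \left(-8\right) 1684 = \left(2 - 66\right) \left(-8\right) 1684 = \left(-64\right) \left(-8\right) 1684 = 512 \cdot 1684 = 862208$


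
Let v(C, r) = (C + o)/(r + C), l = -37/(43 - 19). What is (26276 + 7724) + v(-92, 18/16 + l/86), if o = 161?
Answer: 6378359584/187603 ≈ 33999.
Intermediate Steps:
l = -37/24 ≈ -1.5417
v(C, r) = (161 + C)/(C + r) (v(C, r) = (C + 161)/(r + C) = (161 + C)/(C + r))
(26276 + 7724) + v(-92, 18/16 + l/86) = (26276 + 7724) + (161 - 92)/(-92 + (18/16 - 37/24/86)) = 34000 + 69/(-92 + (18*(1/16) - 37/24*1/86)) = 34000 + 69/(-92 + (9/8 - 37/2064)) = 34000 + 69/(-92 + 2285/2064) = 34000 + 69/(-187603/2064) = 34000 - 2064/187603*69 = 34000 - 142416/187603 = 6378359584/187603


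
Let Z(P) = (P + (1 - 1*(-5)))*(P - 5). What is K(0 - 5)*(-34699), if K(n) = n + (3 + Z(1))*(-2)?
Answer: -1561455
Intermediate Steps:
Z(P) = (-5 + P)*(6 + P) (Z(P) = (P + (1 + 5))*(-5 + P) = (P + 6)*(-5 + P) = (6 + P)*(-5 + P) = (-5 + P)*(6 + P))
K(n) = 50 + n (K(n) = n + (3 + (-30 + 1 + 1²))*(-2) = n + (3 + (-30 + 1 + 1))*(-2) = n + (3 - 28)*(-2) = n - 25*(-2) = n + 50 = 50 + n)
K(0 - 5)*(-34699) = (50 + (0 - 5))*(-34699) = (50 - 5)*(-34699) = 45*(-34699) = -1561455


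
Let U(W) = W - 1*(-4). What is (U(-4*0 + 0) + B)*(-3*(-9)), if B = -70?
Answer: -1782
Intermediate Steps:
U(W) = 4 + W (U(W) = W + 4 = 4 + W)
(U(-4*0 + 0) + B)*(-3*(-9)) = ((4 + (-4*0 + 0)) - 70)*(-3*(-9)) = ((4 + (0 + 0)) - 70)*27 = ((4 + 0) - 70)*27 = (4 - 70)*27 = -66*27 = -1782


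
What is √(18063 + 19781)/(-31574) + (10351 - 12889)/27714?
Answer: -423/4619 - √9461/15787 ≈ -0.097739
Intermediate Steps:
√(18063 + 19781)/(-31574) + (10351 - 12889)/27714 = √37844*(-1/31574) - 2538*1/27714 = (2*√9461)*(-1/31574) - 423/4619 = -√9461/15787 - 423/4619 = -423/4619 - √9461/15787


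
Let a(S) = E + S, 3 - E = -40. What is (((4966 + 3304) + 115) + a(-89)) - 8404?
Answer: -65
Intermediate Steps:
E = 43 (E = 3 - 1*(-40) = 3 + 40 = 43)
a(S) = 43 + S
(((4966 + 3304) + 115) + a(-89)) - 8404 = (((4966 + 3304) + 115) + (43 - 89)) - 8404 = ((8270 + 115) - 46) - 8404 = (8385 - 46) - 8404 = 8339 - 8404 = -65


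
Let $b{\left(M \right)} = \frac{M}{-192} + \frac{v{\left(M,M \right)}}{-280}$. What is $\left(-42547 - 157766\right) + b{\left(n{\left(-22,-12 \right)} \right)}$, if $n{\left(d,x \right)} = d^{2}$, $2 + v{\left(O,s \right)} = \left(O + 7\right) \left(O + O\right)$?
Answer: $- \frac{48483113}{240} \approx -2.0201 \cdot 10^{5}$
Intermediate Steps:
$v{\left(O,s \right)} = -2 + 2 O \left(7 + O\right)$ ($v{\left(O,s \right)} = -2 + \left(O + 7\right) \left(O + O\right) = -2 + \left(7 + O\right) 2 O = -2 + 2 O \left(7 + O\right)$)
$b{\left(M \right)} = \frac{1}{140} - \frac{53 M}{960} - \frac{M^{2}}{140}$ ($b{\left(M \right)} = \frac{M}{-192} + \frac{-2 + 2 M^{2} + 14 M}{-280} = M \left(- \frac{1}{192}\right) + \left(-2 + 2 M^{2} + 14 M\right) \left(- \frac{1}{280}\right) = - \frac{M}{192} - \left(- \frac{1}{140} + \frac{M}{20} + \frac{M^{2}}{140}\right) = \frac{1}{140} - \frac{53 M}{960} - \frac{M^{2}}{140}$)
$\left(-42547 - 157766\right) + b{\left(n{\left(-22,-12 \right)} \right)} = \left(-42547 - 157766\right) - \left(- \frac{1}{140} + \frac{6413}{240} + \frac{58564}{35}\right) = -200313 - \left(\frac{44879}{1680} + \frac{58564}{35}\right) = -200313 - \frac{407993}{240} = - \frac{48483113}{240}$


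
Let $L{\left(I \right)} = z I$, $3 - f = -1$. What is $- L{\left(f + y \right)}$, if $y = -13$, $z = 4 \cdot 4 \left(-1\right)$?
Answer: $-144$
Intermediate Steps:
$f = 4$ ($f = 3 - -1 = 3 + 1 = 4$)
$z = -16$ ($z = 16 \left(-1\right) = -16$)
$L{\left(I \right)} = - 16 I$
$- L{\left(f + y \right)} = - \left(-16\right) \left(4 - 13\right) = - \left(-16\right) \left(-9\right) = \left(-1\right) 144 = -144$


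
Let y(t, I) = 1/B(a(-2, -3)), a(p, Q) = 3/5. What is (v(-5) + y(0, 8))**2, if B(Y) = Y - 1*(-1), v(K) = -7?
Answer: 2601/64 ≈ 40.641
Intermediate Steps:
a(p, Q) = 3/5 (a(p, Q) = 3*(1/5) = 3/5)
B(Y) = 1 + Y (B(Y) = Y + 1 = 1 + Y)
y(t, I) = 5/8 (y(t, I) = 1/(1 + 3/5) = 1/(8/5) = 5/8)
(v(-5) + y(0, 8))**2 = (-7 + 5/8)**2 = (-51/8)**2 = 2601/64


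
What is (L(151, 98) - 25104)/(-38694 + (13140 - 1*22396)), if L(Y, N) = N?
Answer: 12503/23975 ≈ 0.52150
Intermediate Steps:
(L(151, 98) - 25104)/(-38694 + (13140 - 1*22396)) = (98 - 25104)/(-38694 + (13140 - 1*22396)) = -25006/(-38694 + (13140 - 22396)) = -25006/(-38694 - 9256) = -25006/(-47950) = -25006*(-1/47950) = 12503/23975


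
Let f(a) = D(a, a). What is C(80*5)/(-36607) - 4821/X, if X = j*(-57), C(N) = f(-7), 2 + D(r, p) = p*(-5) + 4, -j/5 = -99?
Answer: 58479464/344288835 ≈ 0.16986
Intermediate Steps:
j = 495 (j = -5*(-99) = 495)
D(r, p) = 2 - 5*p (D(r, p) = -2 + (p*(-5) + 4) = -2 + (-5*p + 4) = -2 + (4 - 5*p) = 2 - 5*p)
f(a) = 2 - 5*a
C(N) = 37 (C(N) = 2 - 5*(-7) = 2 + 35 = 37)
X = -28215 (X = 495*(-57) = -28215)
C(80*5)/(-36607) - 4821/X = 37/(-36607) - 4821/(-28215) = 37*(-1/36607) - 4821*(-1/28215) = -37/36607 + 1607/9405 = 58479464/344288835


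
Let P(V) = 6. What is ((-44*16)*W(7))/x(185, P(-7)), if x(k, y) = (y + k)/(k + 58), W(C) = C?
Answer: -1197504/191 ≈ -6269.7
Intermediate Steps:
x(k, y) = (k + y)/(58 + k)
((-44*16)*W(7))/x(185, P(-7)) = (-44*16*7)/(((185 + 6)/(58 + 185))) = (-704*7)/((191/243)) = -4928/((1/243)*191) = -4928/191/243 = -4928*243/191 = -1197504/191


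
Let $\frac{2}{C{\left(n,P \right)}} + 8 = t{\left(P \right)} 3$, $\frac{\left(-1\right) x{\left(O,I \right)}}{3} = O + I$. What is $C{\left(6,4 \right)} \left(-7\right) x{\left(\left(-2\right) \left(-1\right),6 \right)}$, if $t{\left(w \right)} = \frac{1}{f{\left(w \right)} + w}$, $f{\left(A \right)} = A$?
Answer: $- \frac{2688}{61} \approx -44.066$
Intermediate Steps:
$x{\left(O,I \right)} = - 3 I - 3 O$ ($x{\left(O,I \right)} = - 3 \left(O + I\right) = - 3 \left(I + O\right) = - 3 I - 3 O$)
$t{\left(w \right)} = \frac{1}{2 w}$ ($t{\left(w \right)} = \frac{1}{w + w} = \frac{1}{2 w}$)
$C{\left(n,P \right)} = \frac{2}{-8 + \frac{3}{2 P}}$ ($C{\left(n,P \right)} = \frac{2}{-8 + \frac{1}{2 P} 3} = \frac{2}{-8 + \frac{3}{2 P}}$)
$C{\left(6,4 \right)} \left(-7\right) x{\left(\left(-2\right) \left(-1\right),6 \right)} = \left(-4\right) 4 \frac{1}{-3 + 16 \cdot 4} \left(-7\right) \left(\left(-3\right) 6 - 3 \left(\left(-2\right) \left(-1\right)\right)\right) = \left(-4\right) 4 \frac{1}{-3 + 64} \left(-7\right) \left(-18 - 6\right) = \left(-4\right) 4 \cdot \frac{1}{61} \left(-7\right) \left(-18 - 6\right) = \left(-4\right) 4 \cdot \frac{1}{61} \left(-7\right) \left(-24\right) = \left(- \frac{16}{61}\right) \left(-7\right) \left(-24\right) = \frac{112}{61} \left(-24\right) = - \frac{2688}{61}$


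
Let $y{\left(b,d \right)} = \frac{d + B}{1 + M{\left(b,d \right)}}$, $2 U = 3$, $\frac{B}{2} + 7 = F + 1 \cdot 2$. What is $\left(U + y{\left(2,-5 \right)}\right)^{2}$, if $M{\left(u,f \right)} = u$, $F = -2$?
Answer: $\frac{841}{36} \approx 23.361$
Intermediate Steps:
$B = -14$ ($B = -14 + 2 \left(-2 + 1 \cdot 2\right) = -14 + 2 \left(-2 + 2\right) = -14 + 2 \cdot 0 = -14 + 0 = -14$)
$U = \frac{3}{2}$ ($U = \frac{1}{2} \cdot 3 = \frac{3}{2} \approx 1.5$)
$y{\left(b,d \right)} = \frac{-14 + d}{1 + b}$ ($y{\left(b,d \right)} = \frac{d - 14}{1 + b} = \frac{-14 + d}{1 + b}$)
$\left(U + y{\left(2,-5 \right)}\right)^{2} = \left(\frac{3}{2} + \frac{-14 - 5}{1 + 2}\right)^{2} = \left(\frac{3}{2} + \frac{1}{3} \left(-19\right)\right)^{2} = \left(\frac{3}{2} - \frac{19}{3}\right)^{2} = \left(- \frac{29}{6}\right)^{2} = \frac{841}{36}$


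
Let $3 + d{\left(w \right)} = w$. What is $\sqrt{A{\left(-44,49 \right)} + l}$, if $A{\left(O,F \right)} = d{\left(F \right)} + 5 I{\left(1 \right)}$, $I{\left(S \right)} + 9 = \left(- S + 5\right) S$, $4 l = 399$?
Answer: $\frac{\sqrt{483}}{2} \approx 10.989$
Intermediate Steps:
$l = \frac{399}{4}$ ($l = \frac{1}{4} \cdot 399 = \frac{399}{4} \approx 99.75$)
$d{\left(w \right)} = -3 + w$
$I{\left(S \right)} = -9 + S \left(5 - S\right)$ ($I{\left(S \right)} = -9 + \left(- S + 5\right) S = -9 + \left(5 - S\right) S = -9 + S \left(5 - S\right)$)
$A{\left(O,F \right)} = -28 + F$ ($A{\left(O,F \right)} = \left(-3 + F\right) + 5 \left(-9 - 1^{2} + 5 \cdot 1\right) = \left(-3 + F\right) + 5 \left(-9 - 1 + 5\right) = \left(-3 + F\right) + 5 \left(-5\right) = \left(-3 + F\right) - 25 = -28 + F$)
$\sqrt{A{\left(-44,49 \right)} + l} = \sqrt{\left(-28 + 49\right) + \frac{399}{4}} = \sqrt{21 + \frac{399}{4}} = \sqrt{\frac{483}{4}} = \frac{\sqrt{483}}{2}$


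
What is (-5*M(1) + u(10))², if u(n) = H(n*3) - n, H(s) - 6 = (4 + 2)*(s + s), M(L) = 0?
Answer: 126736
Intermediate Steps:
H(s) = 6 + 12*s (H(s) = 6 + (4 + 2)*(s + s) = 6 + 6*(2*s) = 6 + 12*s)
u(n) = 6 + 35*n (u(n) = (6 + 12*(n*3)) - n = (6 + 12*(3*n)) - n = (6 + 36*n) - n = 6 + 35*n)
(-5*M(1) + u(10))² = (-5*0 + (6 + 35*10))² = (0 + (6 + 350))² = (0 + 356)² = 356² = 126736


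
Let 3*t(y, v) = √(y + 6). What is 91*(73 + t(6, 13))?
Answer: 6643 + 182*√3/3 ≈ 6748.1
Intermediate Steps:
t(y, v) = √(6 + y)/3 (t(y, v) = √(y + 6)/3 = √(6 + y)/3)
91*(73 + t(6, 13)) = 91*(73 + √(6 + 6)/3) = 91*(73 + √12/3) = 91*(73 + (2*√3)/3) = 91*(73 + 2*√3/3) = 6643 + 182*√3/3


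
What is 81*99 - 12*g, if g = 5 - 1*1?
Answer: 7971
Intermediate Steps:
g = 4 (g = 5 - 1 = 4)
81*99 - 12*g = 81*99 - 12*4 = 8019 - 48 = 7971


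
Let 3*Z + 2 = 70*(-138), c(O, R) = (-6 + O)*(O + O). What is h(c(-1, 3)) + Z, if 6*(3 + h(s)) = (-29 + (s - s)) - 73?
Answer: -9722/3 ≈ -3240.7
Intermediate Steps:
c(O, R) = 2*O*(-6 + O) (c(O, R) = (-6 + O)*(2*O) = 2*O*(-6 + O))
Z = -9662/3 (Z = -⅔ + (70*(-138))/3 = -⅔ + (⅓)*(-9660) = -⅔ - 3220 = -9662/3 ≈ -3220.7)
h(s) = -20 (h(s) = -3 + ((-29 + (s - s)) - 73)/6 = -3 + ((-29 + 0) - 73)/6 = -3 + (-29 - 73)/6 = -3 + (⅙)*(-102) = -3 - 17 = -20)
h(c(-1, 3)) + Z = -20 - 9662/3 = -9722/3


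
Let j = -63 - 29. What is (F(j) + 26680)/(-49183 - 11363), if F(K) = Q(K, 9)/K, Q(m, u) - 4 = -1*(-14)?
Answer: -1227271/2785116 ≈ -0.44065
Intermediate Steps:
Q(m, u) = 18 (Q(m, u) = 4 - 1*(-14) = 4 + 14 = 18)
j = -92
F(K) = 18/K
(F(j) + 26680)/(-49183 - 11363) = (18/(-92) + 26680)/(-49183 - 11363) = (18*(-1/92) + 26680)/(-60546) = (-9/46 + 26680)*(-1/60546) = (1227271/46)*(-1/60546) = -1227271/2785116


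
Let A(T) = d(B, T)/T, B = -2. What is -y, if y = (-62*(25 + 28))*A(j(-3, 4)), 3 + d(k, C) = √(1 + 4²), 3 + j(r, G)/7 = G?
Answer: -9858/7 + 3286*√17/7 ≈ 527.22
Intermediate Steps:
j(r, G) = -21 + 7*G
d(k, C) = -3 + √17 (d(k, C) = -3 + √(1 + 4²) = -3 + √(1 + 16) = -3 + √17)
A(T) = (-3 + √17)/T
y = 9858/7 - 3286*√17/7 (y = (-62*(25 + 28))*((-3 + √17)/(-21 + 7*4)) = (-62*53)*((-3 + √17)/(-21 + 28)) = -3286*(-3 + √17)/7 = -3286*(-3/7 + √17/7) = 9858/7 - 3286*√17/7 ≈ -527.22)
-y = -(9858/7 - 3286*√17/7) = -9858/7 + 3286*√17/7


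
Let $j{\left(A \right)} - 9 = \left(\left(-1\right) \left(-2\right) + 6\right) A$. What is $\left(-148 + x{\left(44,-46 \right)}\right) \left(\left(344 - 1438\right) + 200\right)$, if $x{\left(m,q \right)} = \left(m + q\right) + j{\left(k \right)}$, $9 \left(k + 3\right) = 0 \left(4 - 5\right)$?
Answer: $147510$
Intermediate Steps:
$k = -3$ ($k = -3 + \frac{0 \left(4 - 5\right)}{9} = -3 + \frac{0 \left(-1\right)}{9} = -3 + \frac{1}{9} \cdot 0 = -3 + 0 = -3$)
$j{\left(A \right)} = 9 + 8 A$ ($j{\left(A \right)} = 9 + \left(\left(-1\right) \left(-2\right) + 6\right) A = 9 + \left(2 + 6\right) A = 9 + 8 A$)
$x{\left(m,q \right)} = -15 + m + q$ ($x{\left(m,q \right)} = \left(m + q\right) + \left(9 + 8 \left(-3\right)\right) = \left(m + q\right) + \left(9 - 24\right) = \left(m + q\right) - 15 = -15 + m + q$)
$\left(-148 + x{\left(44,-46 \right)}\right) \left(\left(344 - 1438\right) + 200\right) = \left(-148 - 17\right) \left(\left(344 - 1438\right) + 200\right) = - 165 \left(-1094 + 200\right) = \left(-165\right) \left(-894\right) = 147510$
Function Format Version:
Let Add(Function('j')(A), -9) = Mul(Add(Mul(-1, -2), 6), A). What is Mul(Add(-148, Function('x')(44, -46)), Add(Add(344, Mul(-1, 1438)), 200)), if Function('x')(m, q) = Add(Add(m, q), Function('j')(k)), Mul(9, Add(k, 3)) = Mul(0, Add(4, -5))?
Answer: 147510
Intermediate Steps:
k = -3 (k = Add(-3, Mul(Rational(1, 9), Mul(0, Add(4, -5)))) = Add(-3, Mul(Rational(1, 9), Mul(0, -1))) = Add(-3, Mul(Rational(1, 9), 0)) = Add(-3, 0) = -3)
Function('j')(A) = Add(9, Mul(8, A)) (Function('j')(A) = Add(9, Mul(Add(Mul(-1, -2), 6), A)) = Add(9, Mul(Add(2, 6), A)) = Add(9, Mul(8, A)))
Function('x')(m, q) = Add(-15, m, q) (Function('x')(m, q) = Add(Add(m, q), Add(9, Mul(8, -3))) = Add(Add(m, q), Add(9, -24)) = Add(Add(m, q), -15) = Add(-15, m, q))
Mul(Add(-148, Function('x')(44, -46)), Add(Add(344, Mul(-1, 1438)), 200)) = Mul(Add(-148, Add(-15, 44, -46)), Add(Add(344, Mul(-1, 1438)), 200)) = Mul(Add(-148, -17), Add(Add(344, -1438), 200)) = Mul(-165, Add(-1094, 200)) = Mul(-165, -894) = 147510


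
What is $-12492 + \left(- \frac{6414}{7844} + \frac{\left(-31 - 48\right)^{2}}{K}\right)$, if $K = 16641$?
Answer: $- \frac{815331787469}{65266002} \approx -12492.0$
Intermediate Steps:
$-12492 + \left(- \frac{6414}{7844} + \frac{\left(-31 - 48\right)^{2}}{K}\right) = -12492 - \left(\frac{3207}{3922} - \frac{\left(-31 - 48\right)^{2}}{16641}\right) = -12492 - \left(\frac{3207}{3922} - \left(-79\right)^{2} \cdot \frac{1}{16641}\right) = -12492 + \left(- \frac{3207}{3922} + 6241 \cdot \frac{1}{16641}\right) = -12492 + \left(- \frac{3207}{3922} + \frac{6241}{16641}\right) = -12492 - \frac{28890485}{65266002} = - \frac{815331787469}{65266002}$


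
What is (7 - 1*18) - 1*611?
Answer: -622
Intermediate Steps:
(7 - 1*18) - 1*611 = (7 - 18) - 611 = -11 - 611 = -622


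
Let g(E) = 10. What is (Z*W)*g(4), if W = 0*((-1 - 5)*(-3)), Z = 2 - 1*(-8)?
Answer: 0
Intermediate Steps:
Z = 10 (Z = 2 + 8 = 10)
W = 0 (W = 0*(-6*(-3)) = 0*18 = 0)
(Z*W)*g(4) = (10*0)*10 = 0*10 = 0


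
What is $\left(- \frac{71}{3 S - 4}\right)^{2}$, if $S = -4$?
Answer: $\frac{5041}{256} \approx 19.691$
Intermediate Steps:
$\left(- \frac{71}{3 S - 4}\right)^{2} = \left(- \frac{71}{3 \left(-4\right) - 4}\right)^{2} = \left(- \frac{71}{-12 - 4}\right)^{2} = \left(- \frac{71}{-16}\right)^{2} = \left(\left(-71\right) \left(- \frac{1}{16}\right)\right)^{2} = \left(\frac{71}{16}\right)^{2} = \frac{5041}{256}$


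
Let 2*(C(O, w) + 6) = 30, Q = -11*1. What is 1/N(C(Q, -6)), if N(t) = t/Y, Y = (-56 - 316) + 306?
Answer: -22/3 ≈ -7.3333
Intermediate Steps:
Q = -11
C(O, w) = 9 (C(O, w) = -6 + (1/2)*30 = -6 + 15 = 9)
Y = -66 (Y = -372 + 306 = -66)
N(t) = -t/66 (N(t) = t/(-66) = t*(-1/66) = -t/66)
1/N(C(Q, -6)) = 1/(-1/66*9) = 1/(-3/22) = -22/3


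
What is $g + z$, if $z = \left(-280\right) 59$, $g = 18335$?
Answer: $1815$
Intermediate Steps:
$z = -16520$
$g + z = 18335 - 16520 = 1815$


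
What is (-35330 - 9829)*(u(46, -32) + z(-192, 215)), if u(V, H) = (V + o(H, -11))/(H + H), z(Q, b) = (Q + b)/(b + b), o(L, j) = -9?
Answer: 326002821/13760 ≈ 23692.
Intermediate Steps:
z(Q, b) = (Q + b)/(2*b) (z(Q, b) = (Q + b)/((2*b)) = (Q + b)*(1/(2*b)) = (Q + b)/(2*b))
u(V, H) = (-9 + V)/(2*H) (u(V, H) = (V - 9)/(H + H) = (-9 + V)/((2*H)) = (-9 + V)*(1/(2*H)) = (-9 + V)/(2*H))
(-35330 - 9829)*(u(46, -32) + z(-192, 215)) = (-35330 - 9829)*((1/2)*(-9 + 46)/(-32) + (1/2)*(-192 + 215)/215) = -45159*((1/2)*(-1/32)*37 + (1/2)*(1/215)*23) = -45159*(-37/64 + 23/430) = -45159*(-7219/13760) = 326002821/13760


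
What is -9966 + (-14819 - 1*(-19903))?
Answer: -4882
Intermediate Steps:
-9966 + (-14819 - 1*(-19903)) = -9966 + (-14819 + 19903) = -9966 + 5084 = -4882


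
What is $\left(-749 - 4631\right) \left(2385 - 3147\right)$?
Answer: $4099560$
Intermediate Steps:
$\left(-749 - 4631\right) \left(2385 - 3147\right) = \left(-5380\right) \left(-762\right) = 4099560$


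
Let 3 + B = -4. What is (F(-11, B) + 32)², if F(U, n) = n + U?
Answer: 196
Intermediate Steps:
B = -7 (B = -3 - 4 = -7)
F(U, n) = U + n
(F(-11, B) + 32)² = ((-11 - 7) + 32)² = (-18 + 32)² = 14² = 196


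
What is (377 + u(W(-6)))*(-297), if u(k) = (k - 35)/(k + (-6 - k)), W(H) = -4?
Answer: -227799/2 ≈ -1.1390e+5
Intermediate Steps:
u(k) = 35/6 - k/6 (u(k) = (-35 + k)/(-6) = (-35 + k)*(-1/6) = 35/6 - k/6)
(377 + u(W(-6)))*(-297) = (377 + (35/6 - 1/6*(-4)))*(-297) = (377 + (35/6 + 2/3))*(-297) = (377 + 13/2)*(-297) = (767/2)*(-297) = -227799/2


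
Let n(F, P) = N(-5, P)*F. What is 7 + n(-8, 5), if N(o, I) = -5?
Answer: 47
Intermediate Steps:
n(F, P) = -5*F
7 + n(-8, 5) = 7 - 5*(-8) = 7 + 40 = 47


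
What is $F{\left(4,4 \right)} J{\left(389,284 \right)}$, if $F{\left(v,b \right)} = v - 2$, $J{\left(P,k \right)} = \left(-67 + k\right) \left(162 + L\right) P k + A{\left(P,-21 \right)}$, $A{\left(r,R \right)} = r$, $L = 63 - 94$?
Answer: $6281003282$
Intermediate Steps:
$L = -31$
$J{\left(P,k \right)} = P + P k \left(-8777 + 131 k\right)$ ($J{\left(P,k \right)} = \left(-67 + k\right) \left(162 - 31\right) P k + P = \left(-67 + k\right) 131 P k + P = \left(-8777 + 131 k\right) P k + P = P \left(-8777 + 131 k\right) k + P = P k \left(-8777 + 131 k\right) + P = P + P k \left(-8777 + 131 k\right)$)
$F{\left(v,b \right)} = -2 + v$ ($F{\left(v,b \right)} = v - 2 = -2 + v$)
$F{\left(4,4 \right)} J{\left(389,284 \right)} = \left(-2 + 4\right) 389 \left(1 - 2492668 + 131 \cdot 284^{2}\right) = 2 \cdot 389 \left(1 - 2492668 + 131 \cdot 80656\right) = 2 \cdot 389 \left(1 - 2492668 + 10565936\right) = 2 \cdot 389 \cdot 8073269 = 2 \cdot 3140501641 = 6281003282$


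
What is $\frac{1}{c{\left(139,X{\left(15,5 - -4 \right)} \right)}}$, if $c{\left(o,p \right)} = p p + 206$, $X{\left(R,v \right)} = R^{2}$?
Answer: $\frac{1}{50831} \approx 1.9673 \cdot 10^{-5}$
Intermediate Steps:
$c{\left(o,p \right)} = 206 + p^{2}$ ($c{\left(o,p \right)} = p^{2} + 206 = 206 + p^{2}$)
$\frac{1}{c{\left(139,X{\left(15,5 - -4 \right)} \right)}} = \frac{1}{206 + \left(15^{2}\right)^{2}} = \frac{1}{206 + 225^{2}} = \frac{1}{206 + 50625} = \frac{1}{50831}$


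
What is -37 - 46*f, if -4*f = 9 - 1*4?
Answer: 41/2 ≈ 20.500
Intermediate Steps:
f = -5/4 (f = -(9 - 1*4)/4 = -(9 - 4)/4 = -¼*5 = -5/4 ≈ -1.2500)
-37 - 46*f = -37 - 46*(-5/4) = -37 + 115/2 = 41/2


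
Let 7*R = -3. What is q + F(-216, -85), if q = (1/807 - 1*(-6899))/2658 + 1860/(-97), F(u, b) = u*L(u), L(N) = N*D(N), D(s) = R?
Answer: -14573335515535/728229537 ≈ -20012.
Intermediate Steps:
R = -3/7 (R = (1/7)*(-3) = -3/7 ≈ -0.42857)
D(s) = -3/7
L(N) = -3*N/7 (L(N) = N*(-3/7) = -3*N/7)
F(u, b) = -3*u**2/7 (F(u, b) = u*(-3*u/7) = -3*u**2/7)
q = -1724832121/104032791 (q = (1/807 + 6899)*(1/2658) + 1860*(-1/97) = (5567494/807)*(1/2658) - 1860/97 = 2783747/1072503 - 1860/97 = -1724832121/104032791 ≈ -16.580)
q + F(-216, -85) = -1724832121/104032791 - 3/7*(-216)**2 = -1724832121/104032791 - 3/7*46656 = -1724832121/104032791 - 139968/7 = -14573335515535/728229537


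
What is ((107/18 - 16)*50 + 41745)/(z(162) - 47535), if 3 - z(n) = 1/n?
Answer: -1336248/1540037 ≈ -0.86767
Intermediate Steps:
z(n) = 3 - 1/n
((107/18 - 16)*50 + 41745)/(z(162) - 47535) = ((107/18 - 16)*50 + 41745)/((3 - 1/162) - 47535) = (-181/18*50 + 41745)/(485/162 - 47535) = (-4525/9 + 41745)/(-7700185/162) = (371180/9)*(-162/7700185) = -1336248/1540037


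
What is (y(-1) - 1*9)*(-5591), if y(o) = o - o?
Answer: 50319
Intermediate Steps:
y(o) = 0
(y(-1) - 1*9)*(-5591) = (0 - 1*9)*(-5591) = (0 - 9)*(-5591) = -9*(-5591) = 50319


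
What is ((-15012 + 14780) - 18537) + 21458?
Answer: 2689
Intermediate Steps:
((-15012 + 14780) - 18537) + 21458 = (-232 - 18537) + 21458 = -18769 + 21458 = 2689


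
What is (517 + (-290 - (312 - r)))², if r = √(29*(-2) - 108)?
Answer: (85 - I*√166)² ≈ 7059.0 - 2190.3*I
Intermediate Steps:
r = I*√166 (r = √(-58 - 108) = √(-166) = I*√166 ≈ 12.884*I)
(517 + (-290 - (312 - r)))² = (517 + (-290 - (312 - I*√166)))² = (517 + (-290 + (-312 + I*√166)))² = (517 + (-602 + I*√166))² = (-85 + I*√166)²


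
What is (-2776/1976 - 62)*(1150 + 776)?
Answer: -30163086/247 ≈ -1.2212e+5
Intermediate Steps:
(-2776/1976 - 62)*(1150 + 776) = (-2776*1/1976 - 62)*1926 = (-347/247 - 62)*1926 = -15661/247*1926 = -30163086/247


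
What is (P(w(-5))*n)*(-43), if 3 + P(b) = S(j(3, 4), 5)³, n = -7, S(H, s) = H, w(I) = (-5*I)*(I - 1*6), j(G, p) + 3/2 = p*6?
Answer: 27421401/8 ≈ 3.4277e+6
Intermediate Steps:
j(G, p) = -3/2 + 6*p (j(G, p) = -3/2 + p*6 = -3/2 + 6*p)
w(I) = -5*I*(-6 + I) (w(I) = (-5*I)*(I - 6) = (-5*I)*(-6 + I) = -5*I*(-6 + I))
P(b) = 91101/8 (P(b) = -3 + (-3/2 + 6*4)³ = -3 + (-3/2 + 24)³ = -3 + (45/2)³ = -3 + 91125/8 = 91101/8)
(P(w(-5))*n)*(-43) = ((91101/8)*(-7))*(-43) = -637707/8*(-43) = 27421401/8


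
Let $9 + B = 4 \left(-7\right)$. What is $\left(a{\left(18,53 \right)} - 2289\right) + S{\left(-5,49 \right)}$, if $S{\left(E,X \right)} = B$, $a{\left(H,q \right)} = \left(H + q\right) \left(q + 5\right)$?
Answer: $1792$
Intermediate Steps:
$a{\left(H,q \right)} = \left(5 + q\right) \left(H + q\right)$ ($a{\left(H,q \right)} = \left(H + q\right) \left(5 + q\right) = \left(5 + q\right) \left(H + q\right)$)
$B = -37$ ($B = -9 + 4 \left(-7\right) = -9 - 28 = -37$)
$S{\left(E,X \right)} = -37$
$\left(a{\left(18,53 \right)} - 2289\right) + S{\left(-5,49 \right)} = \left(\left(53^{2} + 5 \cdot 18 + 5 \cdot 53 + 18 \cdot 53\right) - 2289\right) - 37 = \left(\left(2809 + 90 + 265 + 954\right) - 2289\right) - 37 = \left(4118 - 2289\right) - 37 = 1829 - 37 = 1792$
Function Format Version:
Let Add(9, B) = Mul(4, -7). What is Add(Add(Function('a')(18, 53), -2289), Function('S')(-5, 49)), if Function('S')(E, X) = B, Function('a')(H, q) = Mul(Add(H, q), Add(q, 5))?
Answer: 1792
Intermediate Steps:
Function('a')(H, q) = Mul(Add(5, q), Add(H, q)) (Function('a')(H, q) = Mul(Add(H, q), Add(5, q)) = Mul(Add(5, q), Add(H, q)))
B = -37 (B = Add(-9, Mul(4, -7)) = Add(-9, -28) = -37)
Function('S')(E, X) = -37
Add(Add(Function('a')(18, 53), -2289), Function('S')(-5, 49)) = Add(Add(Add(Pow(53, 2), Mul(5, 18), Mul(5, 53), Mul(18, 53)), -2289), -37) = Add(Add(Add(2809, 90, 265, 954), -2289), -37) = Add(Add(4118, -2289), -37) = Add(1829, -37) = 1792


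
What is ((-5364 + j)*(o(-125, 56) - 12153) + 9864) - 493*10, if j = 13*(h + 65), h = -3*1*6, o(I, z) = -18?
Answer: 57853697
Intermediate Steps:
h = -18 (h = -3*6 = -18)
j = 611 (j = 13*(-18 + 65) = 13*47 = 611)
((-5364 + j)*(o(-125, 56) - 12153) + 9864) - 493*10 = ((-5364 + 611)*(-18 - 12153) + 9864) - 493*10 = (-4753*(-12171) + 9864) - 4930 = (57848763 + 9864) - 4930 = 57858627 - 4930 = 57853697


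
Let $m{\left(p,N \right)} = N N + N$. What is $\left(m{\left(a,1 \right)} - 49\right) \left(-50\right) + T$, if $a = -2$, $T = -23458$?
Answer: $-21108$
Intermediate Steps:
$m{\left(p,N \right)} = N + N^{2}$ ($m{\left(p,N \right)} = N^{2} + N = N + N^{2}$)
$\left(m{\left(a,1 \right)} - 49\right) \left(-50\right) + T = \left(1 \left(1 + 1\right) - 49\right) \left(-50\right) - 23458 = \left(1 \cdot 2 - 49\right) \left(-50\right) - 23458 = \left(2 - 49\right) \left(-50\right) - 23458 = \left(-47\right) \left(-50\right) - 23458 = 2350 - 23458 = -21108$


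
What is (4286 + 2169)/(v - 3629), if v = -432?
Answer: -6455/4061 ≈ -1.5895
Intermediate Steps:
(4286 + 2169)/(v - 3629) = (4286 + 2169)/(-432 - 3629) = 6455/(-4061) = 6455*(-1/4061) = -6455/4061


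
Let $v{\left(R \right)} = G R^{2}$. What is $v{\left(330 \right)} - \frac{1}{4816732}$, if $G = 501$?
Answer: $\frac{262795599514799}{4816732} \approx 5.4559 \cdot 10^{7}$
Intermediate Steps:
$v{\left(R \right)} = 501 R^{2}$
$v{\left(330 \right)} - \frac{1}{4816732} = 501 \cdot 330^{2} - \frac{1}{4816732} = 501 \cdot 108900 - \frac{1}{4816732} = 54558900 - \frac{1}{4816732} = \frac{262795599514799}{4816732}$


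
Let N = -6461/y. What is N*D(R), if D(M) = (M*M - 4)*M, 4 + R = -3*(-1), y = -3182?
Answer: 19383/3182 ≈ 6.0915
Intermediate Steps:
R = -1 (R = -4 - 3*(-1) = -4 + 3 = -1)
D(M) = M*(-4 + M**2) (D(M) = (M**2 - 4)*M = (-4 + M**2)*M = M*(-4 + M**2))
N = 6461/3182 (N = -6461/(-3182) = -6461*(-1/3182) = 6461/3182 ≈ 2.0305)
N*D(R) = 6461*(-(-4 + (-1)**2))/3182 = 6461*(-(-4 + 1))/3182 = 6461*(-1*(-3))/3182 = (6461/3182)*3 = 19383/3182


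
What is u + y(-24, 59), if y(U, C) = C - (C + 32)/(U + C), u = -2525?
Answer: -12343/5 ≈ -2468.6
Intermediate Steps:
y(U, C) = C - (32 + C)/(C + U)
u + y(-24, 59) = -2525 + (-32 + 59² - 1*59 + 59*(-24))/(59 - 24) = -2525 + (-32 + 3481 - 59 - 1416)/35 = -2525 + (1/35)*1974 = -2525 + 282/5 = -12343/5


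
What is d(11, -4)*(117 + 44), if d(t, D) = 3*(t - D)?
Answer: 7245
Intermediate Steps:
d(t, D) = -3*D + 3*t
d(11, -4)*(117 + 44) = (-3*(-4) + 3*11)*(117 + 44) = (12 + 33)*161 = 45*161 = 7245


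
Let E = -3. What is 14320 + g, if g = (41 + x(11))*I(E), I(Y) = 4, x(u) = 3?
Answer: 14496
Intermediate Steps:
g = 176 (g = (41 + 3)*4 = 44*4 = 176)
14320 + g = 14320 + 176 = 14496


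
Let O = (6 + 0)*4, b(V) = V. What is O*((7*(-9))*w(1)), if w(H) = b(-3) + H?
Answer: 3024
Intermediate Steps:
w(H) = -3 + H
O = 24 (O = 6*4 = 24)
O*((7*(-9))*w(1)) = 24*((7*(-9))*(-3 + 1)) = 24*(-63*(-2)) = 24*126 = 3024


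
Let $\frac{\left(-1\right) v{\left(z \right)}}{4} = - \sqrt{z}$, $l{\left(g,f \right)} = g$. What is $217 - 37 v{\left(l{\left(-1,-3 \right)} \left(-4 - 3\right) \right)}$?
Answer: $217 - 148 \sqrt{7} \approx -174.57$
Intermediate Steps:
$v{\left(z \right)} = 4 \sqrt{z}$ ($v{\left(z \right)} = - 4 \left(- \sqrt{z}\right) = 4 \sqrt{z}$)
$217 - 37 v{\left(l{\left(-1,-3 \right)} \left(-4 - 3\right) \right)} = 217 - 37 \cdot 4 \sqrt{- (-4 - 3)} = 217 - 37 \cdot 4 \sqrt{\left(-1\right) \left(-7\right)} = 217 - 37 \cdot 4 \sqrt{7} = 217 - 148 \sqrt{7}$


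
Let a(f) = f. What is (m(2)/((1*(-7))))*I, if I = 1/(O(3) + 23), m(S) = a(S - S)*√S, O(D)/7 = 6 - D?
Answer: 0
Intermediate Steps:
O(D) = 42 - 7*D (O(D) = 7*(6 - D) = 42 - 7*D)
m(S) = 0 (m(S) = (S - S)*√S = 0*√S = 0)
I = 1/44 (I = 1/((42 - 7*3) + 23) = 1/((42 - 21) + 23) = 1/(21 + 23) = 1/44 ≈ 0.022727)
(m(2)/((1*(-7))))*I = (0/((1*(-7))))*(1/44) = (0/(-7))*(1/44) = (0*(-⅐))*(1/44) = 0*(1/44) = 0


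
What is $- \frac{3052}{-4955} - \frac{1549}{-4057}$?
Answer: $\frac{20057259}{20102435} \approx 0.99775$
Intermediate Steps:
$- \frac{3052}{-4955} - \frac{1549}{-4057} = \left(-3052\right) \left(- \frac{1}{4955}\right) - - \frac{1549}{4057} = \frac{3052}{4955} + \frac{1549}{4057} = \frac{20057259}{20102435}$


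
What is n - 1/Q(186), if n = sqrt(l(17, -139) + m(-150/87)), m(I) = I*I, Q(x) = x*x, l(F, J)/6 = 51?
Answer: -1/34596 + sqrt(259846)/29 ≈ 17.578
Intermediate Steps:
l(F, J) = 306 (l(F, J) = 6*51 = 306)
Q(x) = x**2
m(I) = I**2
n = sqrt(259846)/29 (n = sqrt(306 + (-150/87)**2) = sqrt(306 + (-150*1/87)**2) = sqrt(306 + (-50/29)**2) = sqrt(306 + 2500/841) = sqrt(259846/841) = sqrt(259846)/29 ≈ 17.578)
n - 1/Q(186) = sqrt(259846)/29 - 1/(186**2) = sqrt(259846)/29 - 1/34596 = -1/34596 + sqrt(259846)/29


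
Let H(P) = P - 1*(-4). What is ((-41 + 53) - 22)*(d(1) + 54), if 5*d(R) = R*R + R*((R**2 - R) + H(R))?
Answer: -552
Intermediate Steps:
H(P) = 4 + P (H(P) = P + 4 = 4 + P)
d(R) = R**2/5 + R*(4 + R**2)/5 (d(R) = (R*R + R*((R**2 - R) + (4 + R)))/5 = (R**2 + R*(4 + R**2))/5 = R**2/5 + R*(4 + R**2)/5)
((-41 + 53) - 22)*(d(1) + 54) = ((-41 + 53) - 22)*((1/5)*1*(4 + 1 + 1**2) + 54) = (12 - 22)*((1/5)*1*(4 + 1 + 1) + 54) = -10*((1/5)*1*6 + 54) = -10*(6/5 + 54) = -10*276/5 = -552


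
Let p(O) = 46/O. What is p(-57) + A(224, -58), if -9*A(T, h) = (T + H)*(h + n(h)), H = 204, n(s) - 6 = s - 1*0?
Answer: 894382/171 ≈ 5230.3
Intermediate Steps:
n(s) = 6 + s (n(s) = 6 + (s - 1*0) = 6 + (s + 0) = 6 + s)
A(T, h) = -(6 + 2*h)*(204 + T)/9 (A(T, h) = -(T + 204)*(h + (6 + h))/9 = -(204 + T)*(6 + 2*h)/9 = -(6 + 2*h)*(204 + T)/9)
p(-57) + A(224, -58) = 46/(-57) + (-136 - 136/3*(-58) - ⅑*224*(-58) - ⅑*224*(6 - 58)) = 46*(-1/57) + (-136 + 7888/3 + 12992/9 - ⅑*224*(-52)) = -46/57 + (-136 + 7888/3 + 12992/9 + 11648/9) = -46/57 + 47080/9 = 894382/171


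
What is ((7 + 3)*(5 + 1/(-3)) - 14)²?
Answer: 9604/9 ≈ 1067.1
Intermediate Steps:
((7 + 3)*(5 + 1/(-3)) - 14)² = (10*(5 - ⅓) - 14)² = (10*(14/3) - 14)² = (140/3 - 14)² = (98/3)² = 9604/9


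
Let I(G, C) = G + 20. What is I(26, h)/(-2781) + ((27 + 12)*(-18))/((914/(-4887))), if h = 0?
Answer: 4770331175/1270917 ≈ 3753.5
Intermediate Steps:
I(G, C) = 20 + G
I(26, h)/(-2781) + ((27 + 12)*(-18))/((914/(-4887))) = (20 + 26)/(-2781) + ((27 + 12)*(-18))/((914/(-4887))) = 46*(-1/2781) + (39*(-18))/((914*(-1/4887))) = -46/2781 - 702/(-914/4887) = -46/2781 - 702*(-4887/914) = -46/2781 + 1715337/457 = 4770331175/1270917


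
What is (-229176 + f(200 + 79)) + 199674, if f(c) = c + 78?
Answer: -29145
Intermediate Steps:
f(c) = 78 + c
(-229176 + f(200 + 79)) + 199674 = (-229176 + (78 + (200 + 79))) + 199674 = (-229176 + (78 + 279)) + 199674 = (-229176 + 357) + 199674 = -228819 + 199674 = -29145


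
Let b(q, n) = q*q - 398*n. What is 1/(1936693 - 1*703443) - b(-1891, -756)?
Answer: -4781025369249/1233250 ≈ -3.8768e+6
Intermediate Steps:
b(q, n) = q² - 398*n
1/(1936693 - 1*703443) - b(-1891, -756) = 1/(1936693 - 1*703443) - ((-1891)² - 398*(-756)) = 1/(1936693 - 703443) - (3575881 + 300888) = 1/1233250 - 1*3876769 = 1/1233250 - 3876769 = -4781025369249/1233250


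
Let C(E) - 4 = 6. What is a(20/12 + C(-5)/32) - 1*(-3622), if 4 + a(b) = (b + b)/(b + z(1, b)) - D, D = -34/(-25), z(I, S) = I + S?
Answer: 10761879/2975 ≈ 3617.4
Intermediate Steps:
D = 34/25 (D = -34*(-1/25) = 34/25 ≈ 1.3600)
C(E) = 10 (C(E) = 4 + 6 = 10)
a(b) = -134/25 + 2*b/(1 + 2*b) (a(b) = -4 + ((b + b)/(b + (1 + b)) - 1*34/25) = -4 + ((2*b)/(1 + 2*b) - 34/25) = -4 + (2*b/(1 + 2*b) - 34/25) = -4 + (-34/25 + 2*b/(1 + 2*b)) = -134/25 + 2*b/(1 + 2*b))
a(20/12 + C(-5)/32) - 1*(-3622) = 2*(-67 - 109*(20/12 + 10/32))/(25*(1 + 2*(20/12 + 10/32))) - 1*(-3622) = 2*(-67 - 109*(20*(1/12) + 10*(1/32)))/(25*(1 + 2*(20*(1/12) + 10*(1/32)))) + 3622 = 2*(-67 - 109*(5/3 + 5/16))/(25*(1 + 2*(5/3 + 5/16))) + 3622 = 2*(-67 - 109*95/48)/(25*(1 + 2*(95/48))) + 3622 = 2*(-67 - 10355/48)/(25*(1 + 95/24)) + 3622 = (2/25)*(-13571/48)/(119/24) + 3622 = (2/25)*(24/119)*(-13571/48) + 3622 = -13571/2975 + 3622 = 10761879/2975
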